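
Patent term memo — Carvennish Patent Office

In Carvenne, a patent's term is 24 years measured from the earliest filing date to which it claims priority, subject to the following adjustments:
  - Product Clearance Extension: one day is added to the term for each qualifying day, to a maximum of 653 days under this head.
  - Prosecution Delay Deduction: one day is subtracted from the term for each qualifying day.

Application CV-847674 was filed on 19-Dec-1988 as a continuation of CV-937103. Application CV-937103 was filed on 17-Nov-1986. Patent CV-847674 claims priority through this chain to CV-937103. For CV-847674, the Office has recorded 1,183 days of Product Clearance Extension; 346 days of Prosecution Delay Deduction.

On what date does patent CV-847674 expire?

2011-09-20

Earliest priority filing: 17 November 1986.
Base term: 17 November 1986 + 24 years → 17 November 2010.
Product Clearance Extension: 1183 days claimed exceeds the 653-day cap, so +653 days → 31 August 2012.
Prosecution Delay Deduction: −346 days → 20 September 2011.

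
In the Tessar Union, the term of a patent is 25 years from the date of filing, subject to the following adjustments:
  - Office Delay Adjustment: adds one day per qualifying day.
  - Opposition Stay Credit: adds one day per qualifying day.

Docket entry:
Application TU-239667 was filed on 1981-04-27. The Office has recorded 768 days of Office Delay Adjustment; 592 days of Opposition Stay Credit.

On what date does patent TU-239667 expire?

Base term: filing date + 25 years → 27 April 2006.
Office Delay Adjustment: +768 days → 3 June 2008.
Opposition Stay Credit: +592 days → 16 January 2010.

January 16, 2010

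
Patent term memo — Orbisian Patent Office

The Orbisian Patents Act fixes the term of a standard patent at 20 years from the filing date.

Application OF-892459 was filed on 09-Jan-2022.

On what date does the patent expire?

Filing date + 20 years → 9 January 2042.

January 9, 2042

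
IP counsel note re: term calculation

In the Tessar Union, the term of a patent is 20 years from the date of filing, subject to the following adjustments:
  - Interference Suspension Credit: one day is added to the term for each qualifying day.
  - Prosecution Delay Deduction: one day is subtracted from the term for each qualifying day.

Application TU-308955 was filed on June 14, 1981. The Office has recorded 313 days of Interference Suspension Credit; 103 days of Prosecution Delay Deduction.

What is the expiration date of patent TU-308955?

Base term: filing date + 20 years → 14 June 2001.
Interference Suspension Credit: +313 days → 23 April 2002.
Prosecution Delay Deduction: −103 days → 10 January 2002.

January 10, 2002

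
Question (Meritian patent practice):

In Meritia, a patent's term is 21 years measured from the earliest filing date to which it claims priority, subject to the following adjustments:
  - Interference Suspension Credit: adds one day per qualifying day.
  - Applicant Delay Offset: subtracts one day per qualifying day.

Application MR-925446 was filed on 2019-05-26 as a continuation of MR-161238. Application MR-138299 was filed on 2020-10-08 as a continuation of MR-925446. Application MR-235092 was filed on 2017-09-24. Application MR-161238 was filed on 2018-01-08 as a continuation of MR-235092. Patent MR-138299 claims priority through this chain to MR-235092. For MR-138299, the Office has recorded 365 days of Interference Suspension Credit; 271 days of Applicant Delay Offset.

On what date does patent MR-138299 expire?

December 27, 2038

Earliest priority filing: 24 September 2017.
Base term: 24 September 2017 + 21 years → 24 September 2038.
Interference Suspension Credit: +365 days → 24 September 2039.
Applicant Delay Offset: −271 days → 27 December 2038.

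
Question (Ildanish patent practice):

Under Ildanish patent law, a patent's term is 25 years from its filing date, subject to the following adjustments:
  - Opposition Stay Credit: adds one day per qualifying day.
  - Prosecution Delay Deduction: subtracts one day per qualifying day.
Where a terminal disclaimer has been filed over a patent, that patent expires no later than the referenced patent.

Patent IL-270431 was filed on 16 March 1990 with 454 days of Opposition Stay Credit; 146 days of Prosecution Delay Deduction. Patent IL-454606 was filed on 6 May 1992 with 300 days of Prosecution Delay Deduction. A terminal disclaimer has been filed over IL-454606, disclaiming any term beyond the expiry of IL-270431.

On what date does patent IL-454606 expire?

2016-01-18

Natural term of IL-454606:
  Base: filing + 25 years → 6 May 2017.
  Prosecution Delay Deduction: −300 days → 10 July 2016.
Expiry of referenced patent IL-270431:
  Base: filing + 25 years → 16 March 2015.
  Opposition Stay Credit: +454 days → 12 June 2016.
  Prosecution Delay Deduction: −146 days → 18 January 2016.
Terminal disclaimer: IL-454606 expires on the earlier of 10 July 2016 and 18 January 2016.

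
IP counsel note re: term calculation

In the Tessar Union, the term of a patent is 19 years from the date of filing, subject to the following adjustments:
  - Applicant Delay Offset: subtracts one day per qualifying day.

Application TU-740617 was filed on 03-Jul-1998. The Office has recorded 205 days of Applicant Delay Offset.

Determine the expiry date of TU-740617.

Base term: filing date + 19 years → 3 July 2017.
Applicant Delay Offset: −205 days → 10 December 2016.

December 10, 2016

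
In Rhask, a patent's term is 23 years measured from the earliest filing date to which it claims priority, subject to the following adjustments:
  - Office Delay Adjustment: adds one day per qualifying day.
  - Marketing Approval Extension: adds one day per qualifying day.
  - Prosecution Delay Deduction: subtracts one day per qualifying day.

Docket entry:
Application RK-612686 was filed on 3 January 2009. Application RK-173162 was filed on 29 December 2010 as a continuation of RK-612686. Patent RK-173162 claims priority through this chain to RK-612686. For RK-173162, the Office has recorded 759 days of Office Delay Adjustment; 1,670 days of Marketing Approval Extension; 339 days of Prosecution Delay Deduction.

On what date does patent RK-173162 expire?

Earliest priority filing: 3 January 2009.
Base term: 3 January 2009 + 23 years → 3 January 2032.
Office Delay Adjustment: +759 days → 31 January 2034.
Marketing Approval Extension: +1670 days → 28 August 2038.
Prosecution Delay Deduction: −339 days → 23 September 2037.

September 23, 2037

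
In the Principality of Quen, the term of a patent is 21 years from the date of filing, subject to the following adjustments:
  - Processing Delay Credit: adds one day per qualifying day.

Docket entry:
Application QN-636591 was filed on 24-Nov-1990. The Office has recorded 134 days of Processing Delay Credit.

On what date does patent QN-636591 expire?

April 6, 2012

Base term: filing date + 21 years → 24 November 2011.
Processing Delay Credit: +134 days → 6 April 2012.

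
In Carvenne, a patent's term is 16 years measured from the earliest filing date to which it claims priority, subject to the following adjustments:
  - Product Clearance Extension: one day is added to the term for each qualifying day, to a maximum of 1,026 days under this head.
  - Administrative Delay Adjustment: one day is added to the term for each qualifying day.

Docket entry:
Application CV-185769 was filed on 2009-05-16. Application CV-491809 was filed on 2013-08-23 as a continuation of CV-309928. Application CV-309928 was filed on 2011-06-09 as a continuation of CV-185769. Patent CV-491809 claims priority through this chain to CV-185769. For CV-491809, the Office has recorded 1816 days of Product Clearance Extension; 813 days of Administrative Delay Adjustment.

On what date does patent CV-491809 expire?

2030-05-29

Earliest priority filing: 16 May 2009.
Base term: 16 May 2009 + 16 years → 16 May 2025.
Product Clearance Extension: 1816 days claimed exceeds the 1026-day cap, so +1026 days → 7 March 2028.
Administrative Delay Adjustment: +813 days → 29 May 2030.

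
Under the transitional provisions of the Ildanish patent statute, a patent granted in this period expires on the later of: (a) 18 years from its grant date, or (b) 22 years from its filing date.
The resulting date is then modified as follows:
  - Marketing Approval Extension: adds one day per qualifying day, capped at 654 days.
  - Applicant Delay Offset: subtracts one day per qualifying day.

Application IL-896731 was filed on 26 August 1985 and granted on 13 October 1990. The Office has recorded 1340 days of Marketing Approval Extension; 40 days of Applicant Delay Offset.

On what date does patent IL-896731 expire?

2010-06-19

(a) grant + 18 years → 13 October 2008.
(b) filing + 22 years → 26 August 2007.
Later of the two: 13 October 2008.
Marketing Approval Extension: 1340 days claimed exceeds the 654-day cap, so +654 days → 29 July 2010.
Applicant Delay Offset: −40 days → 19 June 2010.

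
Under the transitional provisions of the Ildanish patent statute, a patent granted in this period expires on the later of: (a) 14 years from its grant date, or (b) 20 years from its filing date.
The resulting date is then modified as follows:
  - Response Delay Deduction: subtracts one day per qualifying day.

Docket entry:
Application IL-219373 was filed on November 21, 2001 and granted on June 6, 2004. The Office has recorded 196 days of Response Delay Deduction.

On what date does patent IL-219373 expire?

(a) grant + 14 years → 6 June 2018.
(b) filing + 20 years → 21 November 2021.
Later of the two: 21 November 2021.
Response Delay Deduction: −196 days → 9 May 2021.

May 9, 2021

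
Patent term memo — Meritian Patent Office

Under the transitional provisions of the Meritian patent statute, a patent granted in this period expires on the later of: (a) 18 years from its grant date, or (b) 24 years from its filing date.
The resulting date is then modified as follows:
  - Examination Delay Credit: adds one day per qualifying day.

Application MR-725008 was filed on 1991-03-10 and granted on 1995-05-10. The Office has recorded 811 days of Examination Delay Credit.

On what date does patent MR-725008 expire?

(a) grant + 18 years → 10 May 2013.
(b) filing + 24 years → 10 March 2015.
Later of the two: 10 March 2015.
Examination Delay Credit: +811 days → 29 May 2017.

May 29, 2017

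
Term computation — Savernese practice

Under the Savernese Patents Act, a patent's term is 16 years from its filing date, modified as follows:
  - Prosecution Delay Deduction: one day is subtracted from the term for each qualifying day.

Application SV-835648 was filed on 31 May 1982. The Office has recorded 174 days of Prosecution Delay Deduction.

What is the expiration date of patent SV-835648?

Base term: filing date + 16 years → 31 May 1998.
Prosecution Delay Deduction: −174 days → 8 December 1997.

1997-12-08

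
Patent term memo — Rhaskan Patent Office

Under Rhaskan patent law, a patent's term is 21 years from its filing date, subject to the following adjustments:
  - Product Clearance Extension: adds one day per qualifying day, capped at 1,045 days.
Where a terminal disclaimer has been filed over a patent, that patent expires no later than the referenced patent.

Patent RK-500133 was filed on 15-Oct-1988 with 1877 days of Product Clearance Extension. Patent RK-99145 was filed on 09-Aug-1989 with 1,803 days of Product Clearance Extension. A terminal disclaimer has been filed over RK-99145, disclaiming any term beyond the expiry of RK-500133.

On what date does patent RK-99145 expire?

2012-08-25

Natural term of RK-99145:
  Base: filing + 21 years → 9 August 2010.
  Product Clearance Extension: 1803 days claimed exceeds the 1045-day cap, so +1045 days → 19 June 2013.
Expiry of referenced patent RK-500133:
  Base: filing + 21 years → 15 October 2009.
  Product Clearance Extension: 1877 days claimed exceeds the 1045-day cap, so +1045 days → 25 August 2012.
Terminal disclaimer: RK-99145 expires on the earlier of 19 June 2013 and 25 August 2012.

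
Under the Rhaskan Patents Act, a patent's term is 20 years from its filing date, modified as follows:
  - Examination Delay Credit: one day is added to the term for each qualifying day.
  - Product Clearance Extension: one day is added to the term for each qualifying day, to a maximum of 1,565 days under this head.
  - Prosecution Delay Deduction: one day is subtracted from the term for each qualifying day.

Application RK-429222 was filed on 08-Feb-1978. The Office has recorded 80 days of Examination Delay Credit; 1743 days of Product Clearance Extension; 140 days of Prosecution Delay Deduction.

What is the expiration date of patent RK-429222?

Base term: filing date + 20 years → 8 February 1998.
Examination Delay Credit: +80 days → 29 April 1998.
Product Clearance Extension: 1743 days claimed exceeds the 1565-day cap, so +1565 days → 11 August 2002.
Prosecution Delay Deduction: −140 days → 24 March 2002.

March 24, 2002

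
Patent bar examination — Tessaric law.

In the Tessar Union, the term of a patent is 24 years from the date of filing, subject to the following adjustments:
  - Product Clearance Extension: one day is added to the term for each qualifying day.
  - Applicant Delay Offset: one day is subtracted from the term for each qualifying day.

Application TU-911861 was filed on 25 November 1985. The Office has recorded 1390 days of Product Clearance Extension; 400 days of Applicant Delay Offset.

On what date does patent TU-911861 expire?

August 11, 2012

Base term: filing date + 24 years → 25 November 2009.
Product Clearance Extension: +1390 days → 15 September 2013.
Applicant Delay Offset: −400 days → 11 August 2012.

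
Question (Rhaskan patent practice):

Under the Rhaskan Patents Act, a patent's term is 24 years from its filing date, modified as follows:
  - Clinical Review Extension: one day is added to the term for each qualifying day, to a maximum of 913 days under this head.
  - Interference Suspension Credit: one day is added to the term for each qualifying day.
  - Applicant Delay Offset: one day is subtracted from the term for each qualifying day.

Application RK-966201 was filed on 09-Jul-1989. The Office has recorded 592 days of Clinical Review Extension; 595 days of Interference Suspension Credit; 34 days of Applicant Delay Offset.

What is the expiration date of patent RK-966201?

September 4, 2016

Base term: filing date + 24 years → 9 July 2013.
Clinical Review Extension: 592 days (within the 913-day cap) → +592 days → 21 February 2015.
Interference Suspension Credit: +595 days → 8 October 2016.
Applicant Delay Offset: −34 days → 4 September 2016.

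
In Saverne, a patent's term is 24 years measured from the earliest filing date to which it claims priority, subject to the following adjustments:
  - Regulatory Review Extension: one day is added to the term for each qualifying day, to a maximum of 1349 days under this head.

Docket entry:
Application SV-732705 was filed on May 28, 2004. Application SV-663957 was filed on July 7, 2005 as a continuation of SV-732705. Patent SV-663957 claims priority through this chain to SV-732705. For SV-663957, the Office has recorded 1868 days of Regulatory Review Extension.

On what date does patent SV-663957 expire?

February 6, 2032

Earliest priority filing: 28 May 2004.
Base term: 28 May 2004 + 24 years → 28 May 2028.
Regulatory Review Extension: 1868 days claimed exceeds the 1349-day cap, so +1349 days → 6 February 2032.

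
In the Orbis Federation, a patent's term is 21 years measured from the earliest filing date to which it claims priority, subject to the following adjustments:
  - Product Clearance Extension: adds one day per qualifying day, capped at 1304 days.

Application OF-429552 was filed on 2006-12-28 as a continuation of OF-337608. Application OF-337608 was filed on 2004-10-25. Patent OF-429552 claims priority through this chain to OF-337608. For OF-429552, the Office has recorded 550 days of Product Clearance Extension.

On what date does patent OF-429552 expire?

April 28, 2027

Earliest priority filing: 25 October 2004.
Base term: 25 October 2004 + 21 years → 25 October 2025.
Product Clearance Extension: 550 days (within the 1304-day cap) → +550 days → 28 April 2027.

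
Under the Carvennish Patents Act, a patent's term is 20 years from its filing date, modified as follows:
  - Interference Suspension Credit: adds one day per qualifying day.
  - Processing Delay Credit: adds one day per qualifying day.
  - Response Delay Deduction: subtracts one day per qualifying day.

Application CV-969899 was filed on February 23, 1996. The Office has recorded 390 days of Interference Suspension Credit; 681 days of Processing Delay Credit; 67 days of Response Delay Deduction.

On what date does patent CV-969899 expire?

Base term: filing date + 20 years → 23 February 2016.
Interference Suspension Credit: +390 days → 19 March 2017.
Processing Delay Credit: +681 days → 29 January 2019.
Response Delay Deduction: −67 days → 23 November 2018.

2018-11-23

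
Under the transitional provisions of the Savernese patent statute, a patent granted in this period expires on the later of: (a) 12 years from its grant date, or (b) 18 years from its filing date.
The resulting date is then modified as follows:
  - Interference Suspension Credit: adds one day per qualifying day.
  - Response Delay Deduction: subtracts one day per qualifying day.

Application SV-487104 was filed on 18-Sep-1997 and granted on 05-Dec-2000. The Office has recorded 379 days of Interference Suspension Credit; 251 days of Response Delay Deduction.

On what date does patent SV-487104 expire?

(a) grant + 12 years → 5 December 2012.
(b) filing + 18 years → 18 September 2015.
Later of the two: 18 September 2015.
Interference Suspension Credit: +379 days → 1 October 2016.
Response Delay Deduction: −251 days → 24 January 2016.

January 24, 2016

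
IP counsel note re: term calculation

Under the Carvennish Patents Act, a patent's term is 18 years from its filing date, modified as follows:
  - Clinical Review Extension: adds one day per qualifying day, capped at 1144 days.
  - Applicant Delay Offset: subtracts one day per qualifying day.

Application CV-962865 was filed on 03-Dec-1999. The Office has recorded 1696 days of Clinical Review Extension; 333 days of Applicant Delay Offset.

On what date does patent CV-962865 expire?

2020-02-22

Base term: filing date + 18 years → 3 December 2017.
Clinical Review Extension: 1696 days claimed exceeds the 1144-day cap, so +1144 days → 20 January 2021.
Applicant Delay Offset: −333 days → 22 February 2020.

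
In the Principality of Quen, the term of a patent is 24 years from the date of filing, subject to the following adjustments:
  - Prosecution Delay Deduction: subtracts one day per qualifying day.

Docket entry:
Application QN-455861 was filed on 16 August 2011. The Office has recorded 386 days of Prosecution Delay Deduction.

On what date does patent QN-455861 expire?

Base term: filing date + 24 years → 16 August 2035.
Prosecution Delay Deduction: −386 days → 26 July 2034.

July 26, 2034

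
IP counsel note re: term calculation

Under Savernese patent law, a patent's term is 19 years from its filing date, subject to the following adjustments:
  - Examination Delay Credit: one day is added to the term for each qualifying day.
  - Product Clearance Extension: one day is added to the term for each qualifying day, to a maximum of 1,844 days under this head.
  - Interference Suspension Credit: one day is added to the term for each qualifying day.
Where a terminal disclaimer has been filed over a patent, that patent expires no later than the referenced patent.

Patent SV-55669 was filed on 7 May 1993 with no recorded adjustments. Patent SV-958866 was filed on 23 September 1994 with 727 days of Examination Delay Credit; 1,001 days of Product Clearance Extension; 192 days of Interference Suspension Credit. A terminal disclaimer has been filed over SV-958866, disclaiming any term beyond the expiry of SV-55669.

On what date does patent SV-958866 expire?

May 7, 2012

Natural term of SV-958866:
  Base: filing + 19 years → 23 September 2013.
  Examination Delay Credit: +727 days → 20 September 2015.
  Product Clearance Extension: 1001 days (within the 1844-day cap) → +1001 days → 17 June 2018.
  Interference Suspension Credit: +192 days → 26 December 2018.
Expiry of referenced patent SV-55669:
  Base: filing + 19 years → 7 May 2012.
Terminal disclaimer: SV-958866 expires on the earlier of 26 December 2018 and 7 May 2012.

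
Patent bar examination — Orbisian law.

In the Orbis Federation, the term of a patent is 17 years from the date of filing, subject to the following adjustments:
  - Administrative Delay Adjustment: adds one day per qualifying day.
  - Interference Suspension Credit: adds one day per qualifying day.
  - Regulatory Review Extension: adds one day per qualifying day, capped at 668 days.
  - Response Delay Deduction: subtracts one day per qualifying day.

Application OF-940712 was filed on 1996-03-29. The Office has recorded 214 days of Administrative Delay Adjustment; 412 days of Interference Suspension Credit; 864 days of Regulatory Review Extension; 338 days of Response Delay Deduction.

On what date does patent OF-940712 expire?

Base term: filing date + 17 years → 29 March 2013.
Administrative Delay Adjustment: +214 days → 29 October 2013.
Interference Suspension Credit: +412 days → 15 December 2014.
Regulatory Review Extension: 864 days claimed exceeds the 668-day cap, so +668 days → 13 October 2016.
Response Delay Deduction: −338 days → 10 November 2015.

November 10, 2015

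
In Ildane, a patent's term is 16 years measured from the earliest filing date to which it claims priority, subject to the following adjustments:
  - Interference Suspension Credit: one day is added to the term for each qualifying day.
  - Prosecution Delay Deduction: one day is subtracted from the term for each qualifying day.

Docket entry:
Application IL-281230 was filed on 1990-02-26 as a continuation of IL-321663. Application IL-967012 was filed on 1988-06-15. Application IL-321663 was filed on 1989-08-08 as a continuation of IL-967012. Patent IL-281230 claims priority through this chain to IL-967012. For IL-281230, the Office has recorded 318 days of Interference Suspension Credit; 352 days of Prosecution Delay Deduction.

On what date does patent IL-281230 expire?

Earliest priority filing: 15 June 1988.
Base term: 15 June 1988 + 16 years → 15 June 2004.
Interference Suspension Credit: +318 days → 29 April 2005.
Prosecution Delay Deduction: −352 days → 12 May 2004.

2004-05-12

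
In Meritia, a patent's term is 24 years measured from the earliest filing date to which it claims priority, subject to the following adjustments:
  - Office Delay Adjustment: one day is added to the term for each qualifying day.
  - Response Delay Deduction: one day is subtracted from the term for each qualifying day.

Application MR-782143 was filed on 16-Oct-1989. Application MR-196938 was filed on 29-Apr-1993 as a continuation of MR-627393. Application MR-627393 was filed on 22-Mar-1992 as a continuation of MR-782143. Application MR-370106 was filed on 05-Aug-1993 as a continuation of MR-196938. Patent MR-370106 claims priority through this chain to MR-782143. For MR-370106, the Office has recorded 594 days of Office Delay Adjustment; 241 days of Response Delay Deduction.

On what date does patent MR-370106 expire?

2014-10-04

Earliest priority filing: 16 October 1989.
Base term: 16 October 1989 + 24 years → 16 October 2013.
Office Delay Adjustment: +594 days → 2 June 2015.
Response Delay Deduction: −241 days → 4 October 2014.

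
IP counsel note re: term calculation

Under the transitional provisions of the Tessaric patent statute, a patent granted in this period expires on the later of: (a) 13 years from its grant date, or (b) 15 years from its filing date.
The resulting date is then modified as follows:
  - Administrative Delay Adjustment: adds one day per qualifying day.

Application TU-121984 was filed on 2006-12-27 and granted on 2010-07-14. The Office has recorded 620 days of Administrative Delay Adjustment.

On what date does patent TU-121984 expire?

2025-03-25

(a) grant + 13 years → 14 July 2023.
(b) filing + 15 years → 27 December 2021.
Later of the two: 14 July 2023.
Administrative Delay Adjustment: +620 days → 25 March 2025.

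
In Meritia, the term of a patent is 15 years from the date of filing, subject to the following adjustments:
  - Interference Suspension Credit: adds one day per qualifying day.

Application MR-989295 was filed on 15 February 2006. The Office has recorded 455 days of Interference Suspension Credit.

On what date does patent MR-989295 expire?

2022-05-16

Base term: filing date + 15 years → 15 February 2021.
Interference Suspension Credit: +455 days → 16 May 2022.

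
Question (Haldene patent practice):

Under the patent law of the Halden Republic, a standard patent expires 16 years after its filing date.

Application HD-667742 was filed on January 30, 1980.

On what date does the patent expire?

Filing date + 16 years → 30 January 1996.

1996-01-30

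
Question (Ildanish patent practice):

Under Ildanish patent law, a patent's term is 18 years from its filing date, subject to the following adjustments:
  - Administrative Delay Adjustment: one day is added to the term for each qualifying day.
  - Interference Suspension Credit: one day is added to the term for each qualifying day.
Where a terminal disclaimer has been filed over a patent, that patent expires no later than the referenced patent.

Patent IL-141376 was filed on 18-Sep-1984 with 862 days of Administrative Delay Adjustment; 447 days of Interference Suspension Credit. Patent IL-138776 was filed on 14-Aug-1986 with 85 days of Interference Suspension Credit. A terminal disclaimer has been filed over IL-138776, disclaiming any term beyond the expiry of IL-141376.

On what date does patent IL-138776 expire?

Natural term of IL-138776:
  Base: filing + 18 years → 14 August 2004.
  Interference Suspension Credit: +85 days → 7 November 2004.
Expiry of referenced patent IL-141376:
  Base: filing + 18 years → 18 September 2002.
  Administrative Delay Adjustment: +862 days → 27 January 2005.
  Interference Suspension Credit: +447 days → 19 April 2006.
Terminal disclaimer: IL-138776 expires on the earlier of 7 November 2004 and 19 April 2006.

2004-11-07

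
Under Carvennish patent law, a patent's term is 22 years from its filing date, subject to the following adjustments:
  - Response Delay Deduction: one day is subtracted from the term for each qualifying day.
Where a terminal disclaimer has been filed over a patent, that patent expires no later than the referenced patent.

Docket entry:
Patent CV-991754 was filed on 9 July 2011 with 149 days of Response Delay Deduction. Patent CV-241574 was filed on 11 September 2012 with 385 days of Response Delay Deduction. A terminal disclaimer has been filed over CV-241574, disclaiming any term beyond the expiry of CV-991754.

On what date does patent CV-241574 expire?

February 10, 2033

Natural term of CV-241574:
  Base: filing + 22 years → 11 September 2034.
  Response Delay Deduction: −385 days → 22 August 2033.
Expiry of referenced patent CV-991754:
  Base: filing + 22 years → 9 July 2033.
  Response Delay Deduction: −149 days → 10 February 2033.
Terminal disclaimer: CV-241574 expires on the earlier of 22 August 2033 and 10 February 2033.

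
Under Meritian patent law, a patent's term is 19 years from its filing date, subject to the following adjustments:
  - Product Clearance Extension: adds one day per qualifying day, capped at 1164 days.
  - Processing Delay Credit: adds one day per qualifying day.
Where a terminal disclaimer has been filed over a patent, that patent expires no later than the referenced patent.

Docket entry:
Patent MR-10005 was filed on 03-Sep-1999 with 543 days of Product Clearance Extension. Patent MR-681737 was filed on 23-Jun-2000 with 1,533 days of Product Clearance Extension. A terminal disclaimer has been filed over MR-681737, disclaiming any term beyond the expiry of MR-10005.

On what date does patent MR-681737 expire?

Natural term of MR-681737:
  Base: filing + 19 years → 23 June 2019.
  Product Clearance Extension: 1533 days claimed exceeds the 1164-day cap, so +1164 days → 30 August 2022.
Expiry of referenced patent MR-10005:
  Base: filing + 19 years → 3 September 2018.
  Product Clearance Extension: 543 days (within the 1164-day cap) → +543 days → 28 February 2020.
Terminal disclaimer: MR-681737 expires on the earlier of 30 August 2022 and 28 February 2020.

2020-02-28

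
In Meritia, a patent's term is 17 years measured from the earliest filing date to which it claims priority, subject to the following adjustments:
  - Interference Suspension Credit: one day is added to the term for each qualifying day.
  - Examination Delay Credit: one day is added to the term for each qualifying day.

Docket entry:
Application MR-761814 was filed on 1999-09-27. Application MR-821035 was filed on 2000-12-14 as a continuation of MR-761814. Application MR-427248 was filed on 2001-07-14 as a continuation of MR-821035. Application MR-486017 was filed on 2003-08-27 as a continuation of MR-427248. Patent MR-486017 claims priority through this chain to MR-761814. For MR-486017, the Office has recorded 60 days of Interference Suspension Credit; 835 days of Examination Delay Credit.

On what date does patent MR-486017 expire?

Earliest priority filing: 27 September 1999.
Base term: 27 September 1999 + 17 years → 27 September 2016.
Interference Suspension Credit: +60 days → 26 November 2016.
Examination Delay Credit: +835 days → 11 March 2019.

2019-03-11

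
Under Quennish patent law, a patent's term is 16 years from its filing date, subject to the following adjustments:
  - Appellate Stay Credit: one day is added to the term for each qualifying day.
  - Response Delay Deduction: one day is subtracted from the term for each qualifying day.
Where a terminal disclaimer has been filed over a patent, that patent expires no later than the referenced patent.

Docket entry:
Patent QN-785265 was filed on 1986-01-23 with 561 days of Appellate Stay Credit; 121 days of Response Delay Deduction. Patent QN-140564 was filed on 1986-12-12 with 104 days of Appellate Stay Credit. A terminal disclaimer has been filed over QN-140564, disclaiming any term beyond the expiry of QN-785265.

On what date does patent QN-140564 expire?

Natural term of QN-140564:
  Base: filing + 16 years → 12 December 2002.
  Appellate Stay Credit: +104 days → 26 March 2003.
Expiry of referenced patent QN-785265:
  Base: filing + 16 years → 23 January 2002.
  Appellate Stay Credit: +561 days → 7 August 2003.
  Response Delay Deduction: −121 days → 8 April 2003.
Terminal disclaimer: QN-140564 expires on the earlier of 26 March 2003 and 8 April 2003.

March 26, 2003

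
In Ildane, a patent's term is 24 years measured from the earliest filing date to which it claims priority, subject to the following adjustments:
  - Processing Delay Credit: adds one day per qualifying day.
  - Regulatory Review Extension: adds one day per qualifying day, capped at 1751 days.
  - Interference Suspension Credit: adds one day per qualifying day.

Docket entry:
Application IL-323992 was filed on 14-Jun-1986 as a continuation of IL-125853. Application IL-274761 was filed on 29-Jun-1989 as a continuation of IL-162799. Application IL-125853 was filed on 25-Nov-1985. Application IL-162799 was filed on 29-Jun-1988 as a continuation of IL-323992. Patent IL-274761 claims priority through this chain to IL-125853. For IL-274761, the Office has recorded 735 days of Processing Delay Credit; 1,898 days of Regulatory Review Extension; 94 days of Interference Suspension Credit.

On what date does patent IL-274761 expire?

2016-12-18

Earliest priority filing: 25 November 1985.
Base term: 25 November 1985 + 24 years → 25 November 2009.
Processing Delay Credit: +735 days → 30 November 2011.
Regulatory Review Extension: 1898 days claimed exceeds the 1751-day cap, so +1751 days → 15 September 2016.
Interference Suspension Credit: +94 days → 18 December 2016.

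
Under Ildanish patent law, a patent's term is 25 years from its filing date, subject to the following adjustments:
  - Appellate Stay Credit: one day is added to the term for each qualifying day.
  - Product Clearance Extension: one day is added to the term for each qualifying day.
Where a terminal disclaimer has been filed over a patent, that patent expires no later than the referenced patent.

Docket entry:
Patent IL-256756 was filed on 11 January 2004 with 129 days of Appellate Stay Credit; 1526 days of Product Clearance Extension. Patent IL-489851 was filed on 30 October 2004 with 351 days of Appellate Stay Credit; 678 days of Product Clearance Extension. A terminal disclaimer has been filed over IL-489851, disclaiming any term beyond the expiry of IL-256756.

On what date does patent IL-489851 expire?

Natural term of IL-489851:
  Base: filing + 25 years → 30 October 2029.
  Appellate Stay Credit: +351 days → 16 October 2030.
  Product Clearance Extension: +678 days → 24 August 2032.
Expiry of referenced patent IL-256756:
  Base: filing + 25 years → 11 January 2029.
  Appellate Stay Credit: +129 days → 20 May 2029.
  Product Clearance Extension: +1526 days → 24 July 2033.
Terminal disclaimer: IL-489851 expires on the earlier of 24 August 2032 and 24 July 2033.

2032-08-24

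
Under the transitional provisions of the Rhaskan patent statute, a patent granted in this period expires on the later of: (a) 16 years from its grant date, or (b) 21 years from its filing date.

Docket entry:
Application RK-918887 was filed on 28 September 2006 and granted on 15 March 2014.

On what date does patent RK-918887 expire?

(a) grant + 16 years → 15 March 2030.
(b) filing + 21 years → 28 September 2027.
Later of the two: 15 March 2030.

2030-03-15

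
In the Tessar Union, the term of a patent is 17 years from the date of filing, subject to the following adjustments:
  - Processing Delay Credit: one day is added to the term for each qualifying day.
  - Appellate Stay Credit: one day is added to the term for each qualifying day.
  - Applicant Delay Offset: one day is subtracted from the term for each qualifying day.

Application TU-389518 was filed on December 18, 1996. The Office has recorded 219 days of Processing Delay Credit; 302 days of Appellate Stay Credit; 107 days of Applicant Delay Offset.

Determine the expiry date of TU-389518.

February 5, 2015

Base term: filing date + 17 years → 18 December 2013.
Processing Delay Credit: +219 days → 25 July 2014.
Appellate Stay Credit: +302 days → 23 May 2015.
Applicant Delay Offset: −107 days → 5 February 2015.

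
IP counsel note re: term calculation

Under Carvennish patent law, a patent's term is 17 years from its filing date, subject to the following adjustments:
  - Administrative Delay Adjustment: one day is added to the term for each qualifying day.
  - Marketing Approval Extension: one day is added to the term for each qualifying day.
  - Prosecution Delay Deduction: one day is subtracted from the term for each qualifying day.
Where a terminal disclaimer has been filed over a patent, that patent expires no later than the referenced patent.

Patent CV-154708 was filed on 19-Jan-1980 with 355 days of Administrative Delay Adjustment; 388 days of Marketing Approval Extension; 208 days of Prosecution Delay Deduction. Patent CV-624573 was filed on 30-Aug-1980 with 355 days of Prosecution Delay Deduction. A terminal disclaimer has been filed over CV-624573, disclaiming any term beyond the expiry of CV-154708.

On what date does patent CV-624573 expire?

1996-09-09

Natural term of CV-624573:
  Base: filing + 17 years → 30 August 1997.
  Prosecution Delay Deduction: −355 days → 9 September 1996.
Expiry of referenced patent CV-154708:
  Base: filing + 17 years → 19 January 1997.
  Administrative Delay Adjustment: +355 days → 9 January 1998.
  Marketing Approval Extension: +388 days → 1 February 1999.
  Prosecution Delay Deduction: −208 days → 8 July 1998.
Terminal disclaimer: CV-624573 expires on the earlier of 9 September 1996 and 8 July 1998.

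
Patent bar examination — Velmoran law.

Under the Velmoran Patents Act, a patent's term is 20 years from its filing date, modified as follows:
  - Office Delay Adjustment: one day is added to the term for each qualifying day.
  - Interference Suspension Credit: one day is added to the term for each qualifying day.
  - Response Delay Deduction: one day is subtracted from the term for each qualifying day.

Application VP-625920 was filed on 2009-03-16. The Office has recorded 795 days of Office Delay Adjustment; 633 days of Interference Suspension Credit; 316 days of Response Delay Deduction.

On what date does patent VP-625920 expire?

Base term: filing date + 20 years → 16 March 2029.
Office Delay Adjustment: +795 days → 20 May 2031.
Interference Suspension Credit: +633 days → 11 February 2033.
Response Delay Deduction: −316 days → 1 April 2032.

2032-04-01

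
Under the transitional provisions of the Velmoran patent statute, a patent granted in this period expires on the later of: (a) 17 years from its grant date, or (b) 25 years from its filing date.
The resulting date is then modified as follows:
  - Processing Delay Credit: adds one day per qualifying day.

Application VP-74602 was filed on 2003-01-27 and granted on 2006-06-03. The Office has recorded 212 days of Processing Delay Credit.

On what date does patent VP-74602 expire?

2028-08-26

(a) grant + 17 years → 3 June 2023.
(b) filing + 25 years → 27 January 2028.
Later of the two: 27 January 2028.
Processing Delay Credit: +212 days → 26 August 2028.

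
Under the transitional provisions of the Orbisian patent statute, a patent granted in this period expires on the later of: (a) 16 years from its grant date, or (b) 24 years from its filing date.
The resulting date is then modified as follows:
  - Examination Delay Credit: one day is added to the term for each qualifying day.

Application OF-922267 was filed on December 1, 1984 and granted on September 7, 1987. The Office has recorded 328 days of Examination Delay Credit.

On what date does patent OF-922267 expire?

2009-10-25

(a) grant + 16 years → 7 September 2003.
(b) filing + 24 years → 1 December 2008.
Later of the two: 1 December 2008.
Examination Delay Credit: +328 days → 25 October 2009.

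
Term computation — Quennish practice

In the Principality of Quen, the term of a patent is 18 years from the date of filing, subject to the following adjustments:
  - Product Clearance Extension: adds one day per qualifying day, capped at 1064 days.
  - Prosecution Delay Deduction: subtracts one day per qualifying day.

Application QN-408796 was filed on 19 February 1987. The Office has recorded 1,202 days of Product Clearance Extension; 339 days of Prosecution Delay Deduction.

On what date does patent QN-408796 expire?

Base term: filing date + 18 years → 19 February 2005.
Product Clearance Extension: 1202 days claimed exceeds the 1064-day cap, so +1064 days → 19 January 2008.
Prosecution Delay Deduction: −339 days → 14 February 2007.

February 14, 2007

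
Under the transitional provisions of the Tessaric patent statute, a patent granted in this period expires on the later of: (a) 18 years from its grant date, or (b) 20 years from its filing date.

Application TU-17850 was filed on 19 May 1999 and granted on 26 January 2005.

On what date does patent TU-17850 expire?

2023-01-26

(a) grant + 18 years → 26 January 2023.
(b) filing + 20 years → 19 May 2019.
Later of the two: 26 January 2023.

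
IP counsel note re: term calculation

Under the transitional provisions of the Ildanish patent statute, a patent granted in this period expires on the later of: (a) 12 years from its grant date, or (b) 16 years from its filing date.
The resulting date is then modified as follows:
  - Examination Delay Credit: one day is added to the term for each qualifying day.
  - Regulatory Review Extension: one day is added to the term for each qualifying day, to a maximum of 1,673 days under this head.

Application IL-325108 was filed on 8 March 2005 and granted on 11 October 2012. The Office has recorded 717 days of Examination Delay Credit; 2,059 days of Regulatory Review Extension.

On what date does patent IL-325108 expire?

(a) grant + 12 years → 11 October 2024.
(b) filing + 16 years → 8 March 2021.
Later of the two: 11 October 2024.
Examination Delay Credit: +717 days → 28 September 2026.
Regulatory Review Extension: 2059 days claimed exceeds the 1673-day cap, so +1673 days → 28 April 2031.

2031-04-28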